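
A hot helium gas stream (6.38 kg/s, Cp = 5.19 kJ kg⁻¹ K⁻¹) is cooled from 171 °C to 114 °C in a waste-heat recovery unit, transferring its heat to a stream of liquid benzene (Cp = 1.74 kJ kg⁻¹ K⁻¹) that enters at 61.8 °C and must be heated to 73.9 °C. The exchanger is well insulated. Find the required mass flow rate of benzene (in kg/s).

Heat released by hot stream: Q = 6.38 × 5.19 × (171 − 114) = 1887.4 kJ/s
Energy balance on cold side (adiabatic exchanger): Q = ṁ_c·Cp_c·(T_c,out − T_c,in)
ṁ_c = 1887.4 / [1.74 × (73.9 − 61.8)] = 89.645 kg/s

ṁ_c = 89.6 kg/s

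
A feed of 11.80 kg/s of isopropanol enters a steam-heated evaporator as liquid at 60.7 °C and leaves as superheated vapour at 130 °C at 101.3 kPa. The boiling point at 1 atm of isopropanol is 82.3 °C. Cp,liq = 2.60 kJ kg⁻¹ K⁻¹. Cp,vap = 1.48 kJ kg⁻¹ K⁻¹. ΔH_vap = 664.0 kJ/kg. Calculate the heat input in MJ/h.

liquid 60.7→82.3 °C: 56.16 kJ/kg
vaporisation at 82.3 °C: 664 kJ/kg
vapour 82.3→130 °C: 70.596 kJ/kg
Δh = 56.16 + 664 + 70.596 = 790.76 kJ/kg
Q = ṁ·Δh = 11.80 kg/s × 790.76 kJ/kg = 9330.9 kJ/s
|Q| = 9330.9 kW = 33591 MJ/h

Q = 33600 MJ/h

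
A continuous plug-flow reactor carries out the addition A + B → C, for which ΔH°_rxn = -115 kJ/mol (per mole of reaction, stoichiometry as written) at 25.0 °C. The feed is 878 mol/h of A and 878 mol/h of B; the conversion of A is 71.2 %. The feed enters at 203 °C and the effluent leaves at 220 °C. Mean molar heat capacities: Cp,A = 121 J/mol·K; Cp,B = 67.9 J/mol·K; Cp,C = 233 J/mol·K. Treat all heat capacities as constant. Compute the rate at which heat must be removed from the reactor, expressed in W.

Q_out = 17700 W

Extent of reaction ξ = 0.712 × 878 = 625.14 mol/h
Reaction term: ξ·ΔH°_rxn = 625.14 × -115 = -71891 kJ/h
Sensible, feed 203→25 °C: -29522 kJ/h
Outlet flows (mol/h): A 252.86, B 252.86, C 625.14
Sensible, products 25→220 °C: 37717 kJ/h
Q = ΔH = -63695 kJ/h = -17.693 kW
Heat removed = 17693 W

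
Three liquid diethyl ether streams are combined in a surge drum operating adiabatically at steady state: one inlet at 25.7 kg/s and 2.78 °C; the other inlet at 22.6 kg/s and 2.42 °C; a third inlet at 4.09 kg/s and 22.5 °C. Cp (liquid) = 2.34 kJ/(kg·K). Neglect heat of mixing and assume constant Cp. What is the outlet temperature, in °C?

T_out = 4.16 °C

No heat crosses the boundary, so H_out = H_in.
T_out = Σ ṁᵢCp,ᵢTᵢ / Σ ṁᵢCp,ᵢ
      = 510.5 / 122.59 = 4.1642 °C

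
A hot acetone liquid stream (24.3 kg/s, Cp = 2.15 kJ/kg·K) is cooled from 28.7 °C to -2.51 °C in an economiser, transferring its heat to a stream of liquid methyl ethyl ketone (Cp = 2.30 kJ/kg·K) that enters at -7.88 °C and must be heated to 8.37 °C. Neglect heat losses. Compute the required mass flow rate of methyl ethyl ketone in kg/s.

ṁ_c = 43.6 kg/s

Heat released by hot stream: Q = 24.3 × 2.15 × (28.7 − -2.51) = 1630.6 kJ/s
Energy balance on cold side (adiabatic exchanger): Q = ṁ_c·Cp_c·(T_c,out − T_c,in)
ṁ_c = 1630.6 / [2.30 × (8.37 − -7.88)] = 43.627 kg/s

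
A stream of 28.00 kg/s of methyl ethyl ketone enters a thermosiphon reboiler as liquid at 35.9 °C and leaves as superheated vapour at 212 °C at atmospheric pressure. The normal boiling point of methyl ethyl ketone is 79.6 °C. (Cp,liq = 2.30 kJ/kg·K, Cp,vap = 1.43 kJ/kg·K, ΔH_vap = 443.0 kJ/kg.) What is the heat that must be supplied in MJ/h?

Q = 73900 MJ/h

liquid 35.9→79.6 °C: 100.51 kJ/kg
vaporisation at 79.6 °C: 443 kJ/kg
vapour 79.6→212 °C: 189.33 kJ/kg
Δh = 100.51 + 443 + 189.33 = 732.84 kJ/kg
Q = ṁ·Δh = 28.00 kg/s × 732.84 kJ/kg = 20520 kJ/s
|Q| = 20520 kW = 73870 MJ/h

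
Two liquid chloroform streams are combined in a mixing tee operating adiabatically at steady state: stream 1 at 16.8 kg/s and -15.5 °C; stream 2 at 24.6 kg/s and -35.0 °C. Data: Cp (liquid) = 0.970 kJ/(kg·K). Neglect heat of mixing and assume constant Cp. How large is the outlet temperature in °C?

T_out = -27.1 °C

Energy balance with Q = 0: Σ ṁᵢCp,ᵢ(T_out − Tᵢ) = 0
T_out = Σ ṁᵢCp,ᵢTᵢ / Σ ṁᵢCp,ᵢ
      = -1087.8 / 40.158 = -27.087 °C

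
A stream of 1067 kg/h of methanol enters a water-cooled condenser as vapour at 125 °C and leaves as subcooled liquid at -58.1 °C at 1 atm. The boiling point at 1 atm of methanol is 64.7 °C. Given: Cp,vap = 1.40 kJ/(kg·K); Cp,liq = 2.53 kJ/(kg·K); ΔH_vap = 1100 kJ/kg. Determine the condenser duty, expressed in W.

vapour 125→64.7 °C: -84.42 kJ/kg
condensation at 64.7 °C: -1100 kJ/kg
liquid 64.7→-58.1 °C: -310.68 kJ/kg
Δh = -84.42 + -1100 + -310.68 = -1495.1 kJ/kg
Q = ṁ·Δh = 1067 kg/h × -1495.1 kJ/kg = -1.5953e+06 kJ/h
|Q| = 443.13 kW = 443130 W

Q_c = 443000 W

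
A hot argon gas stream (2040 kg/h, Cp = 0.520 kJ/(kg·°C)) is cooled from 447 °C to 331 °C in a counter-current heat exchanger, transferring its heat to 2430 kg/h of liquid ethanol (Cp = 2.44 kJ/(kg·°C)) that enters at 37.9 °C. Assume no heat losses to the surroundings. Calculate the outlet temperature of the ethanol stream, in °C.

Heat released by hot stream: Q = 2040 × 0.520 × (447 − 331) = 123050 kJ/h
Energy balance on cold side (adiabatic exchanger): Q = ṁ_c·Cp_c·(T_c,out − T_c,in)
T_c,out = 37.9 + 123050/(2430 × 2.44) = 58.654 °C

T_c,out = 58.7 °C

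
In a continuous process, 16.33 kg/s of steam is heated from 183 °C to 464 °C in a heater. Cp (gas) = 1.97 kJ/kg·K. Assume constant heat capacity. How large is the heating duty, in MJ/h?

Q = ṁ·Cp·ΔT = 16.33 × 1.97 × (464 − 183) = 9039.8 kJ/s
Heating duty = 32543 MJ/h

Q = 32500 MJ/h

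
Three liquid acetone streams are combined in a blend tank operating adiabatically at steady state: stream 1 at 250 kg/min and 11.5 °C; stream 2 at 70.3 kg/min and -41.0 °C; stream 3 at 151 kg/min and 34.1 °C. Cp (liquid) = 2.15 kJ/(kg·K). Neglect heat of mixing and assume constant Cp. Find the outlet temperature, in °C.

T_out = 10.9 °C

No heat crosses the boundary, so H_out = H_in.
T_out = Σ ṁᵢCp,ᵢTᵢ / Σ ṁᵢCp,ᵢ
      = 11055 / 1013.3 = 10.91 °C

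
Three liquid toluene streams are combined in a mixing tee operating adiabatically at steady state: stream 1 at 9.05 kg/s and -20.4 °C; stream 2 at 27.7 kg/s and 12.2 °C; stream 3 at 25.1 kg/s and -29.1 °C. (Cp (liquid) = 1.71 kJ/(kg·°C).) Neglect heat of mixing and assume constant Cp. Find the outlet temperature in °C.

T_out = -9.33 °C

No heat crosses the boundary, so H_out = H_in.
T_out = Σ ṁᵢCp,ᵢTᵢ / Σ ṁᵢCp,ᵢ
      = -986.82 / 105.76 = -9.3305 °C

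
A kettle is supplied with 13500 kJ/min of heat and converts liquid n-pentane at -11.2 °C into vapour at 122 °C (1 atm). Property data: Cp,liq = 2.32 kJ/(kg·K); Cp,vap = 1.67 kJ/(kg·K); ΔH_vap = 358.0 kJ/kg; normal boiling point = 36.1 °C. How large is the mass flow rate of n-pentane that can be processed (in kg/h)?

Δh = 2.32×(36.1−-11.2) + 358.0 + 1.67×(122−36.1) = 611.19 kJ/kg
Q = 13500 kJ/min = 225 kJ/s = 810000 kJ/h
ṁ = Q/Δh = 810000 / 611.19 = 1325.3 kg/h

ṁ = 1330 kg/h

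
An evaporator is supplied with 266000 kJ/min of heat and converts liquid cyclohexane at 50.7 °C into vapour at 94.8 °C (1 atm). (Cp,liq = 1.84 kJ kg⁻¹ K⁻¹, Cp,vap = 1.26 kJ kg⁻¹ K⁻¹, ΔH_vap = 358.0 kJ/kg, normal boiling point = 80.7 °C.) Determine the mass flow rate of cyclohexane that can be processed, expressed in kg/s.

Δh = 1.84×(80.7−50.7) + 358.0 + 1.26×(94.8−80.7) = 430.97 kJ/kg
Q = 266000 kJ/min = 4433.3 kJ/s = 4433.3 kJ/s
ṁ = Q/Δh = 4433.3 / 430.97 = 10.287 kg/s

ṁ = 10.3 kg/s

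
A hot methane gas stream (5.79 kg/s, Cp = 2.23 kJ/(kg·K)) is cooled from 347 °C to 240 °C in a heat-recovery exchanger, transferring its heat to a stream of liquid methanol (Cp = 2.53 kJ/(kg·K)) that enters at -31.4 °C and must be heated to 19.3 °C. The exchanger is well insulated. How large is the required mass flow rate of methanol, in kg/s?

ṁ_c = 10.8 kg/s

Heat released by hot stream: Q = 5.79 × 2.23 × (347 − 240) = 1381.6 kJ/s
Energy balance on cold side (adiabatic exchanger): Q = ṁ_c·Cp_c·(T_c,out − T_c,in)
ṁ_c = 1381.6 / [2.53 × (19.3 − -31.4)] = 10.771 kg/s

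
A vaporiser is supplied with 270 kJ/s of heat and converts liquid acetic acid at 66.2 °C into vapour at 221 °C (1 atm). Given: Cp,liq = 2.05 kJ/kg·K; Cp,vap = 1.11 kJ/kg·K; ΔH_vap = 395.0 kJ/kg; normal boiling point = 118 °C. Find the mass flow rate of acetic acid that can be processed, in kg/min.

ṁ = 26.3 kg/min

Δh = 2.05×(118−66.2) + 395.0 + 1.11×(221−118) = 615.52 kJ/kg
Q = 270 kJ/s = 270 kJ/s = 16200 kJ/min
ṁ = Q/Δh = 16200 / 615.52 = 26.319 kg/min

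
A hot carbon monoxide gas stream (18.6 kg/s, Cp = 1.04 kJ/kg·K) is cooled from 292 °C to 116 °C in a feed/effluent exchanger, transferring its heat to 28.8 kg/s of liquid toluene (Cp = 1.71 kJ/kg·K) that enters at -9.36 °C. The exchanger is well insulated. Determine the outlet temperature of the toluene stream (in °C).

T_c,out = 59.8 °C

Heat released by hot stream: Q = 18.6 × 1.04 × (292 − 116) = 3404.5 kJ/s
Energy balance on cold side (adiabatic exchanger): Q = ṁ_c·Cp_c·(T_c,out − T_c,in)
T_c,out = -9.36 + 3404.5/(28.8 × 1.71) = 59.771 °C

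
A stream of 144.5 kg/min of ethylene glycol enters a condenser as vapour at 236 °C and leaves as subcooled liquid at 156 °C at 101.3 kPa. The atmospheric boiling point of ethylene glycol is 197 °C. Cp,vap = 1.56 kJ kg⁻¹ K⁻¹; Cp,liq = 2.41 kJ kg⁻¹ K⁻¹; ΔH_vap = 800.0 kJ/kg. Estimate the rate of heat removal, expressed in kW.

Q_c = 2310 kW

vapour 236→197 °C: -60.84 kJ/kg
condensation at 197 °C: -800 kJ/kg
liquid 197→156 °C: -98.81 kJ/kg
Δh = -60.84 + -800 + -98.81 = -959.65 kJ/kg
Q = ṁ·Δh = 144.5 kg/min × -959.65 kJ/kg = -138670 kJ/min
|Q| = 2311.2 kW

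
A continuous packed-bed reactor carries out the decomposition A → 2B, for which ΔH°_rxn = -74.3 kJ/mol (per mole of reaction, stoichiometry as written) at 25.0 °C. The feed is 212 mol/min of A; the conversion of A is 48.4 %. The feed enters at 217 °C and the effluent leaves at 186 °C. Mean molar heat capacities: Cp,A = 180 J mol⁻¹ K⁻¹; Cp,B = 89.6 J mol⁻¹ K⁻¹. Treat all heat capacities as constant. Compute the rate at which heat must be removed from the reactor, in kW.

Extent of reaction ξ = 0.484 × 212 = 102.61 mol/min
Reaction term: ξ·ΔH°_rxn = 102.61 × -74.3 = -7623.8 kJ/min
Sensible, feed 217→25 °C: -7326.7 kJ/min
Outlet flows (mol/min): A 109.39, B 205.22
Sensible, products 25→186 °C: 6130.5 kJ/min
Q = ΔH = -8820 kJ/min = -147 kW
Heat removed = 147 kW

Q_out = 147 kW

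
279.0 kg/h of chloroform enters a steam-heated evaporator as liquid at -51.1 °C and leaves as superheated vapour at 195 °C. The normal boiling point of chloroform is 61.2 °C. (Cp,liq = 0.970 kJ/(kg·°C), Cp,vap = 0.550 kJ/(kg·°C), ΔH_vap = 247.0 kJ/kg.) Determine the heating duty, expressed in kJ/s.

Q = 33.3 kJ/s

liquid -51.1→61.2 °C: 108.93 kJ/kg
vaporisation at 61.2 °C: 247 kJ/kg
vapour 61.2→195 °C: 73.59 kJ/kg
Δh = 108.93 + 247 + 73.59 = 429.52 kJ/kg
Q = ṁ·Δh = 279.0 kg/h × 429.52 kJ/kg = 119840 kJ/h
|Q| = 33.288 kW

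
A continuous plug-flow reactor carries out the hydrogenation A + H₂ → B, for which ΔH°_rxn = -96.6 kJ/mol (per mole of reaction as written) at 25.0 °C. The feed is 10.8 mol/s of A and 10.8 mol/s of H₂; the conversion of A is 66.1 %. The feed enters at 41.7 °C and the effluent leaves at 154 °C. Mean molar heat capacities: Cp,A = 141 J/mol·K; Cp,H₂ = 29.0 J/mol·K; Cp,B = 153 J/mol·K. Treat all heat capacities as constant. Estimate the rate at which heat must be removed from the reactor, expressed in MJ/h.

Extent of reaction ξ = 0.661 × 10.8 = 7.1388 mol/s
Reaction term: ξ·ΔH°_rxn = 7.1388 × -96.6 = -689.61 kJ/s
Sensible, feed 41.7→25 °C: -30.661 kJ/s
Outlet flows (mol/s): A 3.6612, H₂ 3.6612, B 7.1388
Sensible, products 25→154 °C: 221.19 kJ/s
Q = ΔH = -499.08 kJ/s = -499.08 kW
Heat removed = 1796.7 MJ/h

Q_out = 1800 MJ/h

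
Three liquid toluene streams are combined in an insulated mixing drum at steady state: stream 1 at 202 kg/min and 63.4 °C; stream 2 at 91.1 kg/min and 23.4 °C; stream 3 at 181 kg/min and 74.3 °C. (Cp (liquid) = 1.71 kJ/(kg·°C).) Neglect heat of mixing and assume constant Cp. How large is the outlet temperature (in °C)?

Adiabatic, steady state ⇒ Σ ṁᵢCp,ᵢ(T_out − Tᵢ) = 0
T_out = Σ ṁᵢCp,ᵢTᵢ / Σ ṁᵢCp,ᵢ
      = 48541 / 810.71 = 59.875 °C

T_out = 59.9 °C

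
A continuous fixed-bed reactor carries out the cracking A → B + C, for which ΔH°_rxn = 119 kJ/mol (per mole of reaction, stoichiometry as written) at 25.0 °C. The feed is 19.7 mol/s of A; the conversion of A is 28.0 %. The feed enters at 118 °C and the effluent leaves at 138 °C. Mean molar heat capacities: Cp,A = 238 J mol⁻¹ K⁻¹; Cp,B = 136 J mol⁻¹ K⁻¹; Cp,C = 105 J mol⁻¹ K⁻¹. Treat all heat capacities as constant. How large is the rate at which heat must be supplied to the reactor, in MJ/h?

Extent of reaction ξ = 0.280 × 19.7 = 5.516 mol/s
Reaction term: ξ·ΔH°_rxn = 5.516 × 119 = 656.4 kJ/s
Sensible, feed 118→25 °C: -436.04 kJ/s
Outlet flows (mol/s): A 14.184, B 5.516, C 5.516
Sensible, products 25→138 °C: 531.68 kJ/s
Q = ΔH = 752.05 kJ/s = 752.05 kW
Heat supplied = 2707.4 MJ/h

Q_in = 2710 MJ/h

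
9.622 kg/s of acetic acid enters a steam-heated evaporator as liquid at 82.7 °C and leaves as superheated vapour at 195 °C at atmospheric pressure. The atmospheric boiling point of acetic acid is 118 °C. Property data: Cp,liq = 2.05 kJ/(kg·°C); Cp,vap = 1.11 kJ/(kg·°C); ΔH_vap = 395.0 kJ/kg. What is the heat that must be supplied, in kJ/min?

Q = 319000 kJ/min

liquid 82.7→118 °C: 72.365 kJ/kg
vaporisation at 118 °C: 395 kJ/kg
vapour 118→195 °C: 85.47 kJ/kg
Δh = 72.365 + 395 + 85.47 = 552.84 kJ/kg
Q = ṁ·Δh = 9.622 kg/s × 552.84 kJ/kg = 5319.4 kJ/s
|Q| = 5319.4 kW = 319160 kJ/min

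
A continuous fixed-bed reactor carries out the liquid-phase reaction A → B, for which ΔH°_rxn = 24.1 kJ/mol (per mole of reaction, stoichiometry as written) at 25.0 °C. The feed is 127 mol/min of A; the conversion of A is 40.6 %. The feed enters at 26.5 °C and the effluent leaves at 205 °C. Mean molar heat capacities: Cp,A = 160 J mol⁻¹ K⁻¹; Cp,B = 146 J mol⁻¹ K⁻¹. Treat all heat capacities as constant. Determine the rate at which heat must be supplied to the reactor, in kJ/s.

Q_in = 79.0 kJ/s

Extent of reaction ξ = 0.406 × 127 = 51.562 mol/min
Reaction term: ξ·ΔH°_rxn = 51.562 × 24.1 = 1242.6 kJ/min
Sensible, feed 26.5→25 °C: -30.48 kJ/min
Outlet flows (mol/min): A 75.438, B 51.562
Sensible, products 25→205 °C: 3527.7 kJ/min
Q = ΔH = 4739.8 kJ/min = 78.997 kW
Heat supplied = 78.997 kJ/s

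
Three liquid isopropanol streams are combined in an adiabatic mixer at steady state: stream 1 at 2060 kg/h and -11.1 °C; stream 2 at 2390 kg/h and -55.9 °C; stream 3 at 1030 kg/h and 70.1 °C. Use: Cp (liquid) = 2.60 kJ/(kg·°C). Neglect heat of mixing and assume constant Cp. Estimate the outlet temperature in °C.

Energy balance with Q = 0: Σ ṁᵢCp,ᵢ(T_out − Tᵢ) = 0
T_out = Σ ṁᵢCp,ᵢTᵢ / Σ ṁᵢCp,ᵢ
      = -219090 / 14248 = -15.377 °C

T_out = -15.4 °C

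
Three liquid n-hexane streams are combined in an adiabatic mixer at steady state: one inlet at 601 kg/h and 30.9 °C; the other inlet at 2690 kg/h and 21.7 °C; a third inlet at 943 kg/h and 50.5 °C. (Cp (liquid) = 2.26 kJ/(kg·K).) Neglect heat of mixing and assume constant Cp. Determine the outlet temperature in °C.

T_out = 29.4 °C

No heat crosses the boundary, so H_out = H_in.
Σ ṁᵢCp,ᵢTᵢ = 601×2.26×30.9 + 2690×2.26×21.7 + 943×2.26×50.5 = 281520
Σ ṁᵢCp,ᵢ = 601×2.26 + 2690×2.26 + 943×2.26 = 9568.8
T_out = 281520 / 9568.8 = 29.42 °C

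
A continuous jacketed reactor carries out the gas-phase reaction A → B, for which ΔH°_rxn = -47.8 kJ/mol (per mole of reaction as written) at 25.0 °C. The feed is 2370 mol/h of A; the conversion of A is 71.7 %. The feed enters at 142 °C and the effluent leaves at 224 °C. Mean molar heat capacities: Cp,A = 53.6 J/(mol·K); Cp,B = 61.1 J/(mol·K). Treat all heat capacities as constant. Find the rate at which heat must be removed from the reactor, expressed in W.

Extent of reaction ξ = 0.717 × 2370 = 1699.3 mol/h
Reaction term: ξ·ΔH°_rxn = 1699.3 × -47.8 = -81226 kJ/h
Sensible, feed 142→25 °C: -14863 kJ/h
Outlet flows (mol/h): A 670.71, B 1699.3
Sensible, products 25→224 °C: 27816 kJ/h
Q = ΔH = -68273 kJ/h = -18.965 kW
Heat removed = 18965 W

Q_out = 19000 W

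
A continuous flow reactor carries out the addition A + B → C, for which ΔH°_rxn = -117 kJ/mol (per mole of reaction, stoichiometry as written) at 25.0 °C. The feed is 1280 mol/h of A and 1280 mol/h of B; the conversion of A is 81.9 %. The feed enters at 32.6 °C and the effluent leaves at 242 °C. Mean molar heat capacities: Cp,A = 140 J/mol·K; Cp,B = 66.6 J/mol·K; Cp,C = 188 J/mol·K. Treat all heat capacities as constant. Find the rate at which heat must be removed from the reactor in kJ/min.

Q_out = 1190 kJ/min

Extent of reaction ξ = 0.819 × 1280 = 1048.3 mol/h
Reaction term: ξ·ΔH°_rxn = 1048.3 × -117 = -122650 kJ/h
Sensible, feed 32.6→25 °C: -2009.8 kJ/h
Outlet flows (mol/h): A 231.68, B 231.68, C 1048.3
Sensible, products 25→242 °C: 53154 kJ/h
Q = ΔH = -71509 kJ/h = -19.864 kW
Heat removed = 1191.8 kJ/min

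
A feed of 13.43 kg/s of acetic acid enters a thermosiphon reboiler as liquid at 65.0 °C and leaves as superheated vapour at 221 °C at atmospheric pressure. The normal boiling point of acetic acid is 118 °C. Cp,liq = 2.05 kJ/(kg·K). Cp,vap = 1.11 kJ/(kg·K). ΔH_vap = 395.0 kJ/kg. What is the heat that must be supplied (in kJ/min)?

liquid 65.0→118 °C: 108.65 kJ/kg
vaporisation at 118 °C: 395 kJ/kg
vapour 118→221 °C: 114.33 kJ/kg
Δh = 108.65 + 395 + 114.33 = 617.98 kJ/kg
Q = ṁ·Δh = 13.43 kg/s × 617.98 kJ/kg = 8299.5 kJ/s
|Q| = 8299.5 kW = 497970 kJ/min

Q = 498000 kJ/min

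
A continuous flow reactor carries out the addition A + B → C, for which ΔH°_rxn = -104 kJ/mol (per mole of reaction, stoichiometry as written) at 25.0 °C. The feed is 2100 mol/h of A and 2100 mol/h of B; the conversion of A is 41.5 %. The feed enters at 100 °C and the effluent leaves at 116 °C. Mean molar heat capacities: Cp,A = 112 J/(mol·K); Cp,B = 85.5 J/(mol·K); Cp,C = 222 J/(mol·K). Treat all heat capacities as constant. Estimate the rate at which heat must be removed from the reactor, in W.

Extent of reaction ξ = 0.415 × 2100 = 871.5 mol/h
Reaction term: ξ·ΔH°_rxn = 871.5 × -104 = -90636 kJ/h
Sensible, feed 100→25 °C: -31106 kJ/h
Outlet flows (mol/h): A 1228.5, B 1228.5, C 871.5
Sensible, products 25→116 °C: 39685 kJ/h
Q = ΔH = -82057 kJ/h = -22.794 kW
Heat removed = 22794 W

Q_out = 22800 W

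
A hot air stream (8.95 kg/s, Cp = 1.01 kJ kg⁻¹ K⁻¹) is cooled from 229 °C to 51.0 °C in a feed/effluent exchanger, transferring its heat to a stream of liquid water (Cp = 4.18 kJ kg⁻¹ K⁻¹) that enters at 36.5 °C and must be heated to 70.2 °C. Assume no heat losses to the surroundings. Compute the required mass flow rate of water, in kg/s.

ṁ_c = 11.4 kg/s

Heat released by hot stream: Q = 8.95 × 1.01 × (229 − 51.0) = 1609 kJ/s
Energy balance on cold side (adiabatic exchanger): Q = ṁ_c·Cp_c·(T_c,out − T_c,in)
ṁ_c = 1609 / [4.18 × (70.2 − 36.5)] = 11.422 kg/s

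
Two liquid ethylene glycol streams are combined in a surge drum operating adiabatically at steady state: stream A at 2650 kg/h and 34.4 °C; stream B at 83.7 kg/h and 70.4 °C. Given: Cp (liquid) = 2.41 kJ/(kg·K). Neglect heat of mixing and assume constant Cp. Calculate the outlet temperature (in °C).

Adiabatic, steady state ⇒ Σ ṁᵢCp,ᵢ(T_out − Tᵢ) = 0
Σ ṁᵢCp,ᵢTᵢ = 2650×2.41×34.4 + 83.7×2.41×70.4 = 233900
Σ ṁᵢCp,ᵢ = 2650×2.41 + 83.7×2.41 = 6588.2
T_out = 233900 / 6588.2 = 35.502 °C

T_out = 35.5 °C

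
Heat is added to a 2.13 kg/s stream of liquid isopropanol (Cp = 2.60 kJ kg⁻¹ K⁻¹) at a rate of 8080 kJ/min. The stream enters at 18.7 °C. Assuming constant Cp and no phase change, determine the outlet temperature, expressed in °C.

T_out = 43.0 °C

Q = 8080 kJ/min = 134.67 kJ/s
ΔT = Q/(ṁ·Cp) = 134.67/(2.13×2.60) = 24.317 K
T_out = 18.7 + 24.317 = 43.017 °C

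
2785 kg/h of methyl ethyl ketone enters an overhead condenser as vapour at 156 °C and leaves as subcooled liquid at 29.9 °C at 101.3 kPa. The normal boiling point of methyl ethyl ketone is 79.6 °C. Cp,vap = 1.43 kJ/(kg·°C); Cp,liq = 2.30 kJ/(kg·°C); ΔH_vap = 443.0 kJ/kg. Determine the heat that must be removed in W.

Q_c = 516000 W

vapour 156→79.6 °C: -109.25 kJ/kg
condensation at 79.6 °C: -443 kJ/kg
liquid 79.6→29.9 °C: -114.31 kJ/kg
Δh = -109.25 + -443 + -114.31 = -666.56 kJ/kg
Q = ṁ·Δh = 2785 kg/h × -666.56 kJ/kg = -1.8564e+06 kJ/h
|Q| = 515.66 kW = 515660 W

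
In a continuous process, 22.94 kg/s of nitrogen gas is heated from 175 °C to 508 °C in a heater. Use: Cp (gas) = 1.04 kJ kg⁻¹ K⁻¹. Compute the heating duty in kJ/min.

Q = 477000 kJ/min

Q = ṁ·Cp·ΔT = 22.94 × 1.04 × (508 − 175) = 7944.6 kJ/s
Heating duty = 476670 kJ/min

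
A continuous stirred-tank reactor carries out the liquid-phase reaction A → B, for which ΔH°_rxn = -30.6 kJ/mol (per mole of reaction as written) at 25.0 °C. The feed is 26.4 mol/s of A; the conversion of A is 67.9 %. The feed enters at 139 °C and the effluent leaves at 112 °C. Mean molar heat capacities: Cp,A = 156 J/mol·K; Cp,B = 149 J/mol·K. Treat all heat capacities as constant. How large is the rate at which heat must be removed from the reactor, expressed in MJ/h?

Extent of reaction ξ = 0.679 × 26.4 = 17.926 mol/s
Reaction term: ξ·ΔH°_rxn = 17.926 × -30.6 = -548.52 kJ/s
Sensible, feed 139→25 °C: -469.5 kJ/s
Outlet flows (mol/s): A 8.4744, B 17.926
Sensible, products 25→112 °C: 347.38 kJ/s
Q = ΔH = -670.64 kJ/s = -670.64 kW
Heat removed = 2414.3 MJ/h

Q_out = 2410 MJ/h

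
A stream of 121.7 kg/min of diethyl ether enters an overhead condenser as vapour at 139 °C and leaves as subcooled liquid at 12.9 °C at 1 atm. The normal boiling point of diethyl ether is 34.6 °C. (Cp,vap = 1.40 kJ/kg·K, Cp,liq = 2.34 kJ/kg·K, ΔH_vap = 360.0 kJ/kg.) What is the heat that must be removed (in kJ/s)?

vapour 139→34.6 °C: -146.16 kJ/kg
condensation at 34.6 °C: -360 kJ/kg
liquid 34.6→12.9 °C: -50.778 kJ/kg
Δh = -146.16 + -360 + -50.778 = -556.94 kJ/kg
Q = ṁ·Δh = 121.7 kg/min × -556.94 kJ/kg = -67779 kJ/min
|Q| = 1129.7 kW

Q_c = 1130 kJ/s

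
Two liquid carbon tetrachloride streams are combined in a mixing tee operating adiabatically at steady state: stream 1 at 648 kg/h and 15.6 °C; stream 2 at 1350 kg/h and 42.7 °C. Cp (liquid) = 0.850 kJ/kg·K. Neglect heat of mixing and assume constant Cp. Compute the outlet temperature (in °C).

T_out = 33.9 °C

Adiabatic, steady state ⇒ Σ ṁᵢCp,ᵢ(T_out − Tᵢ) = 0
T_out = Σ ṁᵢCp,ᵢTᵢ / Σ ṁᵢCp,ᵢ
      = 57591 / 1698.3 = 33.911 °C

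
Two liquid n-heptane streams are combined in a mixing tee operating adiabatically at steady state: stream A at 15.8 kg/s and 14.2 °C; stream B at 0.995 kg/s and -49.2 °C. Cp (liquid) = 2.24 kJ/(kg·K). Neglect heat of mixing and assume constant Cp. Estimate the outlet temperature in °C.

Energy balance with Q = 0: Σ ṁᵢCp,ᵢ(T_out − Tᵢ) = 0
T_out = Σ ṁᵢCp,ᵢTᵢ / Σ ṁᵢCp,ᵢ
      = 392.91 / 37.621 = 10.444 °C

T_out = 10.4 °C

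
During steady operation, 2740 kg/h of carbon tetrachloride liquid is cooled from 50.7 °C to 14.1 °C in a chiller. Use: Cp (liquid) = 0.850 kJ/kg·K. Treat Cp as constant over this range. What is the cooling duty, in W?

Q = ṁ·Cp·ΔT = 2740 × 0.850 × (14.1 − 50.7) = -85241 kJ/h
Converting: 85241 / 3600 s = 23.678 kW
Cooling duty = 23678 W

Q_c = 23700 W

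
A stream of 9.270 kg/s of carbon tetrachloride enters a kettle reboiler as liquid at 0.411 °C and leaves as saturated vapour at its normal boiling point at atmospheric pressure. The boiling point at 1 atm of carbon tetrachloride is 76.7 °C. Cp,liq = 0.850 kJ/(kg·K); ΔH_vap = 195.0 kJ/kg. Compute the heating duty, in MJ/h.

Q = 8670 MJ/h

liquid 0.411→76.7 °C: 64.846 kJ/kg
vaporisation at 76.7 °C: 195 kJ/kg
Δh = 64.846 + 195 = 259.85 kJ/kg
Q = ṁ·Δh = 9.270 kg/s × 259.85 kJ/kg = 2408.8 kJ/s
|Q| = 2408.8 kW = 8671.6 MJ/h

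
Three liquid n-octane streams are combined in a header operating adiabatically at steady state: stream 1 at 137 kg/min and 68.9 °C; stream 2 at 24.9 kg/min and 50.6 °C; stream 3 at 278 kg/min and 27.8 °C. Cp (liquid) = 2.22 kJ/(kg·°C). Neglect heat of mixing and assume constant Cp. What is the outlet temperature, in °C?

Adiabatic, steady state ⇒ Σ ṁᵢCp,ᵢ(T_out − Tᵢ) = 0
T_out = Σ ṁᵢCp,ᵢTᵢ / Σ ṁᵢCp,ᵢ
      = 40909 / 976.58 = 41.891 °C

T_out = 41.9 °C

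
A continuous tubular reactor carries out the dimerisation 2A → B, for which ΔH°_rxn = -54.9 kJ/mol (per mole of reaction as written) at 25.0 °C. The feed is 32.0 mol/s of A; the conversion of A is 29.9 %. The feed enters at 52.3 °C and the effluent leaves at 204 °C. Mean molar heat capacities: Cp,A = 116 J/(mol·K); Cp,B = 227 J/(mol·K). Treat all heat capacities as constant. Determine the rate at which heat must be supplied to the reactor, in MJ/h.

Extent of reaction ξ = 0.299 × 32.0 / 2 = 4.784 mol/s
Reaction term: ξ·ΔH°_rxn = 4.784 × -54.9 = -262.64 kJ/s
Sensible, feed 52.3→25 °C: -101.34 kJ/s
Outlet flows (mol/s): A 22.432, B 4.784
Sensible, products 25→204 °C: 660.17 kJ/s
Q = ΔH = 296.19 kJ/s = 296.19 kW
Heat supplied = 1066.3 MJ/h

Q_in = 1070 MJ/h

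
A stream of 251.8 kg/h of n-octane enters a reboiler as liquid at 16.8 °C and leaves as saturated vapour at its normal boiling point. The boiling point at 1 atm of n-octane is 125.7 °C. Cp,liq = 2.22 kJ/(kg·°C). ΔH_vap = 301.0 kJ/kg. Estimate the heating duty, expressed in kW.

Q = 38.0 kW

liquid 16.8→125.7 °C: 241.76 kJ/kg
vaporisation at 125.7 °C: 301 kJ/kg
Δh = 241.76 + 301 = 542.76 kJ/kg
Q = ṁ·Δh = 251.8 kg/h × 542.76 kJ/kg = 136670 kJ/h
|Q| = 37.963 kW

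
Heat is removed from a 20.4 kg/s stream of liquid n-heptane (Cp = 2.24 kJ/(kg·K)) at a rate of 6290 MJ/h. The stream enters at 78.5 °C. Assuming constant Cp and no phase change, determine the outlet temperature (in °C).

T_out = 40.3 °C

Q = 6290 MJ/h = 1747.2 kJ/s
ΔT = Q/(ṁ·Cp) = 1747.2/(20.4×2.24) = 38.236 K
T_out = 78.5 − 38.236 = 40.264 °C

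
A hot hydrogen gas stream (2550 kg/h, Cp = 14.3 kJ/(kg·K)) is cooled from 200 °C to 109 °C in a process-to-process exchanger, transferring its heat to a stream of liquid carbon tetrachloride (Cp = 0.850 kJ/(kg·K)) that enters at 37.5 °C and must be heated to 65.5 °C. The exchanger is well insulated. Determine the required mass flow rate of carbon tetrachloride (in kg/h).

Heat released by hot stream: Q = 2550 × 14.3 × (200 − 109) = 3.3183e+06 kJ/h
Energy balance on cold side (adiabatic exchanger): Q = ṁ_c·Cp_c·(T_c,out − T_c,in)
ṁ_c = 3.3183e+06 / [0.850 × (65.5 − 37.5)] = 139420 kg/h

ṁ_c = 139000 kg/h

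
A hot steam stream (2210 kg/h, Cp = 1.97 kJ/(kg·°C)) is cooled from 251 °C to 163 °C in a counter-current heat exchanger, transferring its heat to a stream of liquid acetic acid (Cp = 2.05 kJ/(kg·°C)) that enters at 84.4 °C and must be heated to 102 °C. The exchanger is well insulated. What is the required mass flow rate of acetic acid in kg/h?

ṁ_c = 10600 kg/h

Heat released by hot stream: Q = 2210 × 1.97 × (251 − 163) = 383130 kJ/h
Energy balance on cold side (adiabatic exchanger): Q = ṁ_c·Cp_c·(T_c,out − T_c,in)
ṁ_c = 383130 / [2.05 × (102 − 84.4)] = 10619 kg/h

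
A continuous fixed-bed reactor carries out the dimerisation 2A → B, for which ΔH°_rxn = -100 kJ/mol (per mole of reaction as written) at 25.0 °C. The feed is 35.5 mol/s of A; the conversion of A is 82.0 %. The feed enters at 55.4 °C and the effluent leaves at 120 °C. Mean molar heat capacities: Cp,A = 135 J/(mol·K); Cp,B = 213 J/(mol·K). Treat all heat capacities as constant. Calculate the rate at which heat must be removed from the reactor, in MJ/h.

Extent of reaction ξ = 0.820 × 35.5 / 2 = 14.555 mol/s
Reaction term: ξ·ΔH°_rxn = 14.555 × -100 = -1455.5 kJ/s
Sensible, feed 55.4→25 °C: -145.69 kJ/s
Outlet flows (mol/s): A 6.39, B 14.555
Sensible, products 25→120 °C: 376.47 kJ/s
Q = ΔH = -1224.7 kJ/s = -1224.7 kW
Heat removed = 4409 MJ/h

Q_out = 4410 MJ/h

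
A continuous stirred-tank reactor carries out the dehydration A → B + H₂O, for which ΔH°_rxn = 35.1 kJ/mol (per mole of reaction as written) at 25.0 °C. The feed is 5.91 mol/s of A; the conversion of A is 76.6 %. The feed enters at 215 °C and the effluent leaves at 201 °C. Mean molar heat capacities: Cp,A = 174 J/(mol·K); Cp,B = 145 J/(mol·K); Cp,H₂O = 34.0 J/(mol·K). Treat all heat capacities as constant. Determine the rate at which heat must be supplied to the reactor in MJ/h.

Q_in = 535 MJ/h

Extent of reaction ξ = 0.766 × 5.91 = 4.5271 mol/s
Reaction term: ξ·ΔH°_rxn = 4.5271 × 35.1 = 158.9 kJ/s
Sensible, feed 215→25 °C: -195.38 kJ/s
Outlet flows (mol/s): A 1.3829, B 4.5271, H₂O 4.5271
Sensible, products 25→201 °C: 184.97 kJ/s
Q = ΔH = 148.49 kJ/s = 148.49 kW
Heat supplied = 534.55 MJ/h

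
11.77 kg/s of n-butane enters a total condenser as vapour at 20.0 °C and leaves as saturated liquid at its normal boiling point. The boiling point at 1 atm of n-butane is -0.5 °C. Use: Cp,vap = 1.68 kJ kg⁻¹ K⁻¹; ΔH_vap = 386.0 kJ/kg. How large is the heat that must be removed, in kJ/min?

Q_c = 297000 kJ/min

vapour 20.0→-0.5 °C: -34.44 kJ/kg
condensation at -0.5 °C: -386 kJ/kg
Δh = -34.44 + -386 = -420.44 kJ/kg
Q = ṁ·Δh = 11.77 kg/s × -420.44 kJ/kg = -4948.6 kJ/s
|Q| = 4948.6 kW = 296910 kJ/min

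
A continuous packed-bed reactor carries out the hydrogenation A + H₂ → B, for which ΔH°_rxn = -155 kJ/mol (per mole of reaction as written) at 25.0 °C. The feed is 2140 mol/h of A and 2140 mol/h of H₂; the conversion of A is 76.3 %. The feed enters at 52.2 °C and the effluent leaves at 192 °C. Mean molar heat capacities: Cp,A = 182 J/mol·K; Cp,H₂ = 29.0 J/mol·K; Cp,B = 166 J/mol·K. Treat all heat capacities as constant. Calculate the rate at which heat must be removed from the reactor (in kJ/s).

Q_out = 56.2 kJ/s

Extent of reaction ξ = 0.763 × 2140 = 1632.8 mol/h
Reaction term: ξ·ΔH°_rxn = 1632.8 × -155 = -253090 kJ/h
Sensible, feed 52.2→25 °C: -12282 kJ/h
Outlet flows (mol/h): A 507.18, H₂ 507.18, B 1632.8
Sensible, products 25→192 °C: 63137 kJ/h
Q = ΔH = -202230 kJ/h = -56.176 kW
Heat removed = 56.176 kJ/s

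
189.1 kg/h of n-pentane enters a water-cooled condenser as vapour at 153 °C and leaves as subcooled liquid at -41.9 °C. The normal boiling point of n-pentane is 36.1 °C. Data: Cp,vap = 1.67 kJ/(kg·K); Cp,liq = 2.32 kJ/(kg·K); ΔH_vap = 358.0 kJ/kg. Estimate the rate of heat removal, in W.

vapour 153→36.1 °C: -195.22 kJ/kg
condensation at 36.1 °C: -358 kJ/kg
liquid 36.1→-41.9 °C: -180.96 kJ/kg
Δh = -195.22 + -358 + -180.96 = -734.18 kJ/kg
Q = ṁ·Δh = 189.1 kg/h × -734.18 kJ/kg = -138830 kJ/h
|Q| = 38.565 kW = 38565 W

Q_c = 38600 W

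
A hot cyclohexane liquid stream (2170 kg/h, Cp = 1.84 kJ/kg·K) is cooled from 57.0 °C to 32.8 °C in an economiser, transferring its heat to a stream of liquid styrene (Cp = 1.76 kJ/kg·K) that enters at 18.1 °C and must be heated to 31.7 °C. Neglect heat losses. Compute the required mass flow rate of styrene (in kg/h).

ṁ_c = 4040 kg/h

Heat released by hot stream: Q = 2170 × 1.84 × (57.0 − 32.8) = 96626 kJ/h
Energy balance on cold side (adiabatic exchanger): Q = ṁ_c·Cp_c·(T_c,out − T_c,in)
ṁ_c = 96626 / [1.76 × (31.7 − 18.1)] = 4036.8 kg/h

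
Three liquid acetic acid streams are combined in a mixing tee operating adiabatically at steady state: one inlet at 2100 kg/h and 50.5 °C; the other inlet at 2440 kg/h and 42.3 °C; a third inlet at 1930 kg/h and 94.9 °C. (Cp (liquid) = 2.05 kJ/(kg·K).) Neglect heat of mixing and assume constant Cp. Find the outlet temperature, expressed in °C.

Adiabatic, steady state ⇒ Σ ṁᵢCp,ᵢ(T_out − Tᵢ) = 0
T_out = Σ ṁᵢCp,ᵢTᵢ / Σ ṁᵢCp,ᵢ
      = 804460 / 13264 = 60.652 °C

T_out = 60.7 °C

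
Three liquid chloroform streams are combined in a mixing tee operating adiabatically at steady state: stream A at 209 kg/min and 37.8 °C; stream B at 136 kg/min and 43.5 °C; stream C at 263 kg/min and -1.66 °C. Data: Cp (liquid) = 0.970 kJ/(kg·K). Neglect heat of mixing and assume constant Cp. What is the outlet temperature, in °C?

T_out = 22.0 °C

Adiabatic, steady state ⇒ Σ ṁᵢCp,ᵢ(T_out − Tᵢ) = 0
T_out = Σ ṁᵢCp,ᵢTᵢ / Σ ṁᵢCp,ᵢ
      = 12978 / 589.76 = 22.006 °C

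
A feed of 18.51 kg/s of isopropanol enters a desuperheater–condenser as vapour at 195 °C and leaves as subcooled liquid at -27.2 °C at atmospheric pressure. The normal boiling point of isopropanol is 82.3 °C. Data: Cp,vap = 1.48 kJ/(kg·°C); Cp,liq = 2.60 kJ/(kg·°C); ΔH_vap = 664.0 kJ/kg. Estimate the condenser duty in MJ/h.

vapour 195→82.3 °C: -166.8 kJ/kg
condensation at 82.3 °C: -664 kJ/kg
liquid 82.3→-27.2 °C: -284.7 kJ/kg
Δh = -166.8 + -664 + -284.7 = -1115.5 kJ/kg
Q = ṁ·Δh = 18.51 kg/s × -1115.5 kJ/kg = -20648 kJ/s
|Q| = 20648 kW = 74332 MJ/h

Q_c = 74300 MJ/h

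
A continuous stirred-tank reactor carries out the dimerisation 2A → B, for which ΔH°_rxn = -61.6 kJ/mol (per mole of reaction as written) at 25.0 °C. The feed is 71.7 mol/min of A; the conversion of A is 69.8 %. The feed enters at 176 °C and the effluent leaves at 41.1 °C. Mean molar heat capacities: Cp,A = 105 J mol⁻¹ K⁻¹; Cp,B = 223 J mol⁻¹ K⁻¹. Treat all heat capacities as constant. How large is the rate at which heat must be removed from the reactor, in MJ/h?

Extent of reaction ξ = 0.698 × 71.7 / 2 = 25.023 mol/min
Reaction term: ξ·ΔH°_rxn = 25.023 × -61.6 = -1541.4 kJ/min
Sensible, feed 176→25 °C: -1136.8 kJ/min
Outlet flows (mol/min): A 21.653, B 25.023
Sensible, products 25→41.1 °C: 126.45 kJ/min
Q = ΔH = -2551.8 kJ/min = -42.53 kW
Heat removed = 153.11 MJ/h

Q_out = 153 MJ/h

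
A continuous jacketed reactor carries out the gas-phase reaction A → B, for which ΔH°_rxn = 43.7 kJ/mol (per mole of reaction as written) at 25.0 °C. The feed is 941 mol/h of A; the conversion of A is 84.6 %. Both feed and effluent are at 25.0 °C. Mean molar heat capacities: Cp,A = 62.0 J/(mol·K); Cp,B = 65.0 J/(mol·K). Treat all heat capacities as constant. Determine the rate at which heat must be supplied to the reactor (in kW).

Q_in = 9.66 kW

Extent of reaction ξ = 0.846 × 941 = 796.09 mol/h
Reaction term: ξ·ΔH°_rxn = 796.09 × 43.7 = 34789 kJ/h
Q = ΔH = 34789 kJ/h = 9.6636 kW
Heat supplied = 9.6636 kW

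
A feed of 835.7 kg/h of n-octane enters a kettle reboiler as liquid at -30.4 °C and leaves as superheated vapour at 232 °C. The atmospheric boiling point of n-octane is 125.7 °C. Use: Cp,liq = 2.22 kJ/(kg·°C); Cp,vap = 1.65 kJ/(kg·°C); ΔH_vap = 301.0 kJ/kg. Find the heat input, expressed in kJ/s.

liquid -30.4→125.7 °C: 346.54 kJ/kg
vaporisation at 125.7 °C: 301 kJ/kg
vapour 125.7→232 °C: 175.39 kJ/kg
Δh = 346.54 + 301 + 175.39 = 822.94 kJ/kg
Q = ṁ·Δh = 835.7 kg/h × 822.94 kJ/kg = 687730 kJ/h
|Q| = 191.04 kW

Q = 191 kJ/s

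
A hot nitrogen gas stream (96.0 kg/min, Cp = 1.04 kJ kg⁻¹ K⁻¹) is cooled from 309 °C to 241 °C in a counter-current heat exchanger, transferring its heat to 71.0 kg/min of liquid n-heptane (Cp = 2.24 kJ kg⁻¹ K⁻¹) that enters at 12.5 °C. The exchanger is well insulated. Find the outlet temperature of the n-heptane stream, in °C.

Heat released by hot stream: Q = 96.0 × 1.04 × (309 − 241) = 6789.1 kJ/min
Energy balance on cold side (adiabatic exchanger): Q = ṁ_c·Cp_c·(T_c,out − T_c,in)
T_c,out = 12.5 + 6789.1/(71.0 × 2.24) = 55.188 °C

T_c,out = 55.2 °C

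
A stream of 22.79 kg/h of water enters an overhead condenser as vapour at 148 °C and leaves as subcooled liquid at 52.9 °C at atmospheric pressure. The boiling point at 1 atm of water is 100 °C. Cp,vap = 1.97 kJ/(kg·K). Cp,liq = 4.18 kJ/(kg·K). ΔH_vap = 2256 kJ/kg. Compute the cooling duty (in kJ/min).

vapour 148→100 °C: -94.56 kJ/kg
condensation at 100 °C: -2256 kJ/kg
liquid 100→52.9 °C: -196.88 kJ/kg
Δh = -94.56 + -2256 + -196.88 = -2547.4 kJ/kg
Q = ṁ·Δh = 22.79 kg/h × -2547.4 kJ/kg = -58056 kJ/h
|Q| = 16.127 kW = 967.6 kJ/min

Q_c = 968 kJ/min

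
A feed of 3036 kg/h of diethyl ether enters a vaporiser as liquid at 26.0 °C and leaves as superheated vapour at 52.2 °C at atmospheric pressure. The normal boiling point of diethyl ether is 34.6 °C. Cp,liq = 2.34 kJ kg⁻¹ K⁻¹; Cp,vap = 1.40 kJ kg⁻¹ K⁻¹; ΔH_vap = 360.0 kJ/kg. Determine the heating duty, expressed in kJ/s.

Q = 341 kJ/s

liquid 26.0→34.6 °C: 20.124 kJ/kg
vaporisation at 34.6 °C: 360 kJ/kg
vapour 34.6→52.2 °C: 24.64 kJ/kg
Δh = 20.124 + 360 + 24.64 = 404.76 kJ/kg
Q = ṁ·Δh = 3036 kg/h × 404.76 kJ/kg = 1.2289e+06 kJ/h
|Q| = 341.35 kW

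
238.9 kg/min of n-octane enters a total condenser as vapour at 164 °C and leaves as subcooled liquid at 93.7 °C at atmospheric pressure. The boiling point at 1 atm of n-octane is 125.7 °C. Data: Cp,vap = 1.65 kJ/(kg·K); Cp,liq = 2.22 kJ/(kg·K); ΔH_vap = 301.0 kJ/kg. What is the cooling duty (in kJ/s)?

vapour 164→125.7 °C: -63.195 kJ/kg
condensation at 125.7 °C: -301 kJ/kg
liquid 125.7→93.7 °C: -71.04 kJ/kg
Δh = -63.195 + -301 + -71.04 = -435.24 kJ/kg
Q = ṁ·Δh = 238.9 kg/min × -435.24 kJ/kg = -103980 kJ/min
|Q| = 1733 kW

Q_c = 1730 kJ/s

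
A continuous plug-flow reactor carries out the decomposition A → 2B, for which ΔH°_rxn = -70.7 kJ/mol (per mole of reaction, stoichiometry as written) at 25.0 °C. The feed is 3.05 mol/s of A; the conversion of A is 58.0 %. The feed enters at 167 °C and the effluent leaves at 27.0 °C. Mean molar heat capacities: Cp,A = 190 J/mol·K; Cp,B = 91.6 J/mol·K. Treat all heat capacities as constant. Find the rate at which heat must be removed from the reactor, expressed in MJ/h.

Extent of reaction ξ = 0.580 × 3.05 = 1.769 mol/s
Reaction term: ξ·ΔH°_rxn = 1.769 × -70.7 = -125.07 kJ/s
Sensible, feed 167→25 °C: -82.289 kJ/s
Outlet flows (mol/s): A 1.281, B 3.538
Sensible, products 25→27.0 °C: 1.1349 kJ/s
Q = ΔH = -206.22 kJ/s = -206.22 kW
Heat removed = 742.4 MJ/h

Q_out = 742 MJ/h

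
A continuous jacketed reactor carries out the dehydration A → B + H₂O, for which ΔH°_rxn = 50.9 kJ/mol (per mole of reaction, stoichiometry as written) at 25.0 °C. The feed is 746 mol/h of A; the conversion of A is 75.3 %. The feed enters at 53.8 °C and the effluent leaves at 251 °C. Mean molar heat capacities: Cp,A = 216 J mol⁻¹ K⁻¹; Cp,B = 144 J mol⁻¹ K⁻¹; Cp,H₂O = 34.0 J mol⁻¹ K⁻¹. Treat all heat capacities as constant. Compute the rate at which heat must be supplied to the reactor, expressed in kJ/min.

Q_in = 926 kJ/min

Extent of reaction ξ = 0.753 × 746 = 561.74 mol/h
Reaction term: ξ·ΔH°_rxn = 561.74 × 50.9 = 28592 kJ/h
Sensible, feed 53.8→25 °C: -4640.7 kJ/h
Outlet flows (mol/h): A 184.26, B 561.74, H₂O 561.74
Sensible, products 25→251 °C: 31593 kJ/h
Q = ΔH = 55544 kJ/h = 15.429 kW
Heat supplied = 925.74 kJ/min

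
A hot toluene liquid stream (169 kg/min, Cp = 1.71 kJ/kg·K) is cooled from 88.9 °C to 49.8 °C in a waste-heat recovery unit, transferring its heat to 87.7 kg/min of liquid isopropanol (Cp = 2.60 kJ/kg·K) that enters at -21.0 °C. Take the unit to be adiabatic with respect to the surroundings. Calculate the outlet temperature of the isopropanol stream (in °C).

T_c,out = 28.6 °C

Heat released by hot stream: Q = 169 × 1.71 × (88.9 − 49.8) = 11300 kJ/min
Energy balance on cold side (adiabatic exchanger): Q = ṁ_c·Cp_c·(T_c,out − T_c,in)
T_c,out = -21.0 + 11300/(87.7 × 2.60) = 28.555 °C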